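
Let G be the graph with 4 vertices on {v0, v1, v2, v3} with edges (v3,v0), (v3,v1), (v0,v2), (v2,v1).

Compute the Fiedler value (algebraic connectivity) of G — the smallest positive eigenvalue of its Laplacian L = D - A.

Degrees: deg(v0) = 2, deg(v1) = 2, deg(v2) = 2, deg(v3) = 2.
L = D − A with rows/columns ordered (v0, v1, v2, v3):
  [ 2,  0, -1, -1]
  [ 0,  2, -1, -1]
  [-1, -1,  2,  0]
  [-1, -1,  0,  2]
Characteristic polynomial: det(λI − L) = λ(λ − 2)²(λ − 4).
Roots: λ = 0; (λ − 2) = 0 ⇒ λ = 2 (multiplicity 2); (λ − 4) = 0 ⇒ λ = 4.
(Check: the roots sum (with multiplicity) to 8, matching trace L = Σdeg = 2·4 = 8.)
Laplacian eigenvalues: [0.0, 2.0, 2.0, 4.0]. Algebraic connectivity (smallest non-zero eigenvalue) = 2.0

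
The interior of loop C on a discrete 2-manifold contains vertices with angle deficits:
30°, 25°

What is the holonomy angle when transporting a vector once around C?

Holonomy = total enclosed curvature = 30° + 25° = 55°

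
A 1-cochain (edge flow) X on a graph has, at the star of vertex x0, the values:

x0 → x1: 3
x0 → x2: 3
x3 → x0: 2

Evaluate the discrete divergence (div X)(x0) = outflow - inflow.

Divergence = sum of outgoing flows = 3 + 3 + (-2) = 4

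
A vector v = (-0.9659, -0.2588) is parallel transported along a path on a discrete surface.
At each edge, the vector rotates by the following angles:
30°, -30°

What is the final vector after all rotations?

Total rotation: 30° + (-30°) = 0°. Final vector: (-0.9659, -0.2588)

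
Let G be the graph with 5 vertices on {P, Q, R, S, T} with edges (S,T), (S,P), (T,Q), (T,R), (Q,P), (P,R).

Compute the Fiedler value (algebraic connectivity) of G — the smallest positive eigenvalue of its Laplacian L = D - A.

Degrees: deg(P) = 3, deg(Q) = 2, deg(R) = 2, deg(S) = 2, deg(T) = 3.
L = D − A with rows/columns ordered (P, Q, R, S, T):
  [ 3, -1, -1, -1,  0]
  [-1,  2,  0,  0, -1]
  [-1,  0,  2,  0, -1]
  [-1,  0,  0,  2, -1]
  [ 0, -1, -1, -1,  3]
Characteristic polynomial: det(λI − L) = λ(λ − 2)²(λ − 3)(λ − 5).
Roots: λ = 0; (λ − 2) = 0 ⇒ λ = 2 (multiplicity 2); (λ − 3) = 0 ⇒ λ = 3; (λ − 5) = 0 ⇒ λ = 5.
(Check: the roots sum (with multiplicity) to 12, matching trace L = Σdeg = 2·6 = 12.)
Laplacian eigenvalues: [0.0, 2.0, 2.0, 3.0, 5.0]. Algebraic connectivity (smallest non-zero eigenvalue) = 2.0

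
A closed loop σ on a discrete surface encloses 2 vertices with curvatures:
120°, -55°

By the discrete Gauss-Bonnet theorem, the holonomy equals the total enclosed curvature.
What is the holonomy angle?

Holonomy = total enclosed curvature = 120° + (-55°) = 65°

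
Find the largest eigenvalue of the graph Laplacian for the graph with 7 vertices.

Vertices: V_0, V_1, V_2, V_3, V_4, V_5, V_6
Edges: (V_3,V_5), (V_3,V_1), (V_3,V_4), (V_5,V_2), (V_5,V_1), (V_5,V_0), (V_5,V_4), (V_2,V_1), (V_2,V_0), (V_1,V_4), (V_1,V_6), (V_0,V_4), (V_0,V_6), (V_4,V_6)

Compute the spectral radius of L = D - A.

Degrees: deg(V_0) = 4, deg(V_1) = 5, deg(V_2) = 3, deg(V_3) = 3, deg(V_4) = 5, deg(V_5) = 5, deg(V_6) = 3.
L = D − A with rows/columns ordered (V_0, V_1, V_2, V_3, V_4, V_5, V_6):
  [ 4,  0, -1,  0, -1, -1, -1]
  [ 0,  5, -1, -1, -1, -1, -1]
  [-1, -1,  3,  0,  0, -1,  0]
  [ 0, -1,  0,  3, -1, -1,  0]
  [-1, -1,  0, -1,  5, -1, -1]
  [-1, -1, -1, -1, -1,  5,  0]
  [-1, -1,  0,  0, -1,  0,  3]
Characteristic polynomial: det(λI − L) = λ(λ² − 8λ + 14)(λ² − 9λ + 17)(λ² − 11λ + 29).
Roots: λ = 0; (λ² − 8λ + 14) = 0 ⇒ λ = 4 ± √2 ≈ 2.5858, 5.4142; (λ² − 9λ + 17) = 0 ⇒ λ = (9 ± √13)/2 ≈ 2.6972, 6.3028; (λ² − 11λ + 29) = 0 ⇒ λ = (11 ± √5)/2 ≈ 4.382, 6.618.
(Check: the roots sum (with multiplicity) to 28, matching trace L = Σdeg = 2·14 = 28.)
Laplacian eigenvalues: [0.0, 2.5858, 2.6972, 4.382, 5.4142, 6.3028, 6.618]. Largest eigenvalue (spectral radius) = 6.618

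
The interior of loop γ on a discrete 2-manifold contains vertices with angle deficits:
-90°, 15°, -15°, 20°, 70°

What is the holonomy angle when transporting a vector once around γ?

Holonomy = total enclosed curvature = (-90°) + 15° + (-15°) + 20° + 70° = 0°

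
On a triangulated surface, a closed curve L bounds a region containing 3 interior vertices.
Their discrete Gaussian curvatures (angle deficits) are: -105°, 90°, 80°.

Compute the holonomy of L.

Holonomy = total enclosed curvature = (-105°) + 90° + 80° = 65°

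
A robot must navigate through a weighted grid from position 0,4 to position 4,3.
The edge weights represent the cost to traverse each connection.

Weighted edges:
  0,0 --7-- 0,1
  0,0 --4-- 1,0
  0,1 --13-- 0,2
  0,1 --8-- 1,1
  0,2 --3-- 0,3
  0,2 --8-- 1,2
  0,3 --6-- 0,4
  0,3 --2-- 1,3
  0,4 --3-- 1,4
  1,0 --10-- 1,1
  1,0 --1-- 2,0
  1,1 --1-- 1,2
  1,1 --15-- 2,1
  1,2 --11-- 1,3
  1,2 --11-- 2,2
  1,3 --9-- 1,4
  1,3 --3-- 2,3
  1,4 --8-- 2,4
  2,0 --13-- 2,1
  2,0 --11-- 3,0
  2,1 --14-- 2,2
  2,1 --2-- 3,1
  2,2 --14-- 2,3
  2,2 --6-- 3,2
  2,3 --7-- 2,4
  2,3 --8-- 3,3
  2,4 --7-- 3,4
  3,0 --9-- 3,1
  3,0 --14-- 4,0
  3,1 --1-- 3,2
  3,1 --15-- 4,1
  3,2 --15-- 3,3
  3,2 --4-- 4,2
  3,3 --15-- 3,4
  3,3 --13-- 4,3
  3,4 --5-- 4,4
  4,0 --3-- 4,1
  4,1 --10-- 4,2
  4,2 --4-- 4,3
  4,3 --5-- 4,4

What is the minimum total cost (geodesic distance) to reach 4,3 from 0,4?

Shortest path: 0,4 → 1,4 → 2,4 → 3,4 → 4,4 → 4,3, total weight = 28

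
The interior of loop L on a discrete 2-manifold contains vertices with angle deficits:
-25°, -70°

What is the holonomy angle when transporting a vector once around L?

Holonomy = total enclosed curvature = (-25°) + (-70°) = -95°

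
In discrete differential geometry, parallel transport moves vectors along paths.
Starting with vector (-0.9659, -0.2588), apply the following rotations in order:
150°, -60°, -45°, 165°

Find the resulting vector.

Total rotation: 150° + (-60°) + (-45°) + 165° = 210° ≡ -150° (mod 360°). Final vector: (0.7071, 0.7071)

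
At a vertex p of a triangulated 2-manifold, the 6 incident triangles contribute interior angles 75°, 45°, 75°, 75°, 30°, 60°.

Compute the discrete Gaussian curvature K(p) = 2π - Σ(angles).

Sum of angles = 360°. K = 360° - 360° = 0° = 0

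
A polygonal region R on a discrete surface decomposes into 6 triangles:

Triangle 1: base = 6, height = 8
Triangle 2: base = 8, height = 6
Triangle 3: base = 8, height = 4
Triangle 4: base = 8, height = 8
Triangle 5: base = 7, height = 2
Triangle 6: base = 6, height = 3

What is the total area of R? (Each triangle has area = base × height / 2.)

(1/2)×6×8 + (1/2)×8×6 + (1/2)×8×4 + (1/2)×8×8 + (1/2)×7×2 + (1/2)×6×3 = 112.0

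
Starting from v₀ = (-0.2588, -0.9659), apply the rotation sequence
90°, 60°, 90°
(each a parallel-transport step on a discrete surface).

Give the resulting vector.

Total rotation: 90° + 60° + 90° = 240° ≡ -120° (mod 360°). Final vector: (-0.7071, 0.7071)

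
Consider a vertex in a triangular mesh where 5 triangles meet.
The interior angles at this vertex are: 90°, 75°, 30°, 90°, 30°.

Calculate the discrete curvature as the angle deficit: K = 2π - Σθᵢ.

Sum of angles = 315°. K = 360° - 315° = 45° = π/4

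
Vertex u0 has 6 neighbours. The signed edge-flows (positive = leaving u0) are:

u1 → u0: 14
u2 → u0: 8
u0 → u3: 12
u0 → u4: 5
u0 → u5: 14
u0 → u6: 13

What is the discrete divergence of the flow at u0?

Divergence = sum of outgoing flows = (-14) + (-8) + 12 + 5 + 14 + 13 = 22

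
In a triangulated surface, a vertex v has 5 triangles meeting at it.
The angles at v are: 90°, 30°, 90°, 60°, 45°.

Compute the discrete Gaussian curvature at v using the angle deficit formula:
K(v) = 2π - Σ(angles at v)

Sum of angles = 315°. K = 360° - 315° = 45° = π/4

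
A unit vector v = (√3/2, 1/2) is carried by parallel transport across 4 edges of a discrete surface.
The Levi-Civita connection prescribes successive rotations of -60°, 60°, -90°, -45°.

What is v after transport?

Total rotation: (-60°) + 60° + (-90°) + (-45°) = -135°. Final vector: (-0.2588, -0.9659)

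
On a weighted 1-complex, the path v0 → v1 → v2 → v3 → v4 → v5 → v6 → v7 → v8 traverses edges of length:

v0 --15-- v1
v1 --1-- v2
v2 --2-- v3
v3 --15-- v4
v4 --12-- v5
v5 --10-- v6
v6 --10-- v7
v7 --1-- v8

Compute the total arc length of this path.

Arc length = 15 + 1 + 2 + 15 + 12 + 10 + 10 + 1 = 66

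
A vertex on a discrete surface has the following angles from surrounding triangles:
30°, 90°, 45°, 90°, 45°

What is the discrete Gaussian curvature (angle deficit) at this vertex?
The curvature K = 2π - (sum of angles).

Sum of angles = 300°. K = 360° - 300° = 60°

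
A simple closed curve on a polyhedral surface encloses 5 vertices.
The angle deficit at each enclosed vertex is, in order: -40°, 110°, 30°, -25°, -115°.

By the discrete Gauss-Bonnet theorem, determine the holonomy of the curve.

Holonomy = total enclosed curvature = (-40°) + 110° + 30° + (-25°) + (-115°) = -40°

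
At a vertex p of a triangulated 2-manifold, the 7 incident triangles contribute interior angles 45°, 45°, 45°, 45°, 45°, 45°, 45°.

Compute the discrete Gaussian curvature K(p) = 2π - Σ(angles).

Sum of angles = 315°. K = 360° - 315° = 45° = π/4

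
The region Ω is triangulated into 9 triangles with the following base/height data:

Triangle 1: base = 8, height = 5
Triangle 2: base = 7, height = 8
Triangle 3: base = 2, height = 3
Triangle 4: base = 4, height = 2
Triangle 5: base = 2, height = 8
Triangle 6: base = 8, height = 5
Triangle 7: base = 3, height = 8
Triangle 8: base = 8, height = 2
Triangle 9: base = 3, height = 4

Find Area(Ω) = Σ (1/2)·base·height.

(1/2)×8×5 + (1/2)×7×8 + (1/2)×2×3 + (1/2)×4×2 + (1/2)×2×8 + (1/2)×8×5 + (1/2)×3×8 + (1/2)×8×2 + (1/2)×3×4 = 109.0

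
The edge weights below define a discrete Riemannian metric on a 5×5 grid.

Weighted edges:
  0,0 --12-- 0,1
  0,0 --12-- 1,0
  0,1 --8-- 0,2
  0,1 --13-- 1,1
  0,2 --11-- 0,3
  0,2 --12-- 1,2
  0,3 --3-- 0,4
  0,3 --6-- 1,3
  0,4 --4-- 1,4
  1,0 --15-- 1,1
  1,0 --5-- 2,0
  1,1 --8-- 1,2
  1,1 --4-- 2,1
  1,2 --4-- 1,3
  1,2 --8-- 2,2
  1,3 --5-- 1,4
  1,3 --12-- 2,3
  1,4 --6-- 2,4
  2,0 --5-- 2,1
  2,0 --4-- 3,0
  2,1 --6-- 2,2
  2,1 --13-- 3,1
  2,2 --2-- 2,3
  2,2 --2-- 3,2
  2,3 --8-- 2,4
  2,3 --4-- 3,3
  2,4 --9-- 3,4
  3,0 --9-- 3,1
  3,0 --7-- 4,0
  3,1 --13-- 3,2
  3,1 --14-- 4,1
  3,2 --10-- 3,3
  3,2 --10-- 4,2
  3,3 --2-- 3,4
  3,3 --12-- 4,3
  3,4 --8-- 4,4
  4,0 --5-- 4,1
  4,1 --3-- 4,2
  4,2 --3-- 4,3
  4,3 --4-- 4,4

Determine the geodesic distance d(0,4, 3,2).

Shortest path: 0,4 → 1,4 → 2,4 → 2,3 → 2,2 → 3,2, total weight = 22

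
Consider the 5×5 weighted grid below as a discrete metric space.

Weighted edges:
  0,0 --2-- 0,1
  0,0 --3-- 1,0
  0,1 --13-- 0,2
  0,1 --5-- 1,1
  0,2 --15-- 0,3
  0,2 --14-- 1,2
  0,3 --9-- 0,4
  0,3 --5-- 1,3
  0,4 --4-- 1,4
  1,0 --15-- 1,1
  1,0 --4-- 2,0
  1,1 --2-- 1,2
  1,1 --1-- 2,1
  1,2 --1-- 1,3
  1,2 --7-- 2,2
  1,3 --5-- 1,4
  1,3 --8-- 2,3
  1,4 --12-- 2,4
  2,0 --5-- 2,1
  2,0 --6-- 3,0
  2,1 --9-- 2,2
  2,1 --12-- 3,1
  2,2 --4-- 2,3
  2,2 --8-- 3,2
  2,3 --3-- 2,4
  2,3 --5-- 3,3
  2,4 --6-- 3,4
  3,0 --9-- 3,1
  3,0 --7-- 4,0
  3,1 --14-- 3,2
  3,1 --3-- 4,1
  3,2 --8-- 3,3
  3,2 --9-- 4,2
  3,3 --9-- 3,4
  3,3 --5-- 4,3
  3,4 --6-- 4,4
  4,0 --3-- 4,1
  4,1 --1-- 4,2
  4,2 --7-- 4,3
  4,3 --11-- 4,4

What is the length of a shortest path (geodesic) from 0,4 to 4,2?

Shortest path: 0,4 → 1,4 → 1,3 → 1,2 → 1,1 → 2,1 → 3,1 → 4,1 → 4,2, total weight = 29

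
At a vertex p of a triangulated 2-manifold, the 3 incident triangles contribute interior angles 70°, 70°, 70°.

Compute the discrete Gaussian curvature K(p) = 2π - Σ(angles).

Sum of angles = 210°. K = 360° - 210° = 150°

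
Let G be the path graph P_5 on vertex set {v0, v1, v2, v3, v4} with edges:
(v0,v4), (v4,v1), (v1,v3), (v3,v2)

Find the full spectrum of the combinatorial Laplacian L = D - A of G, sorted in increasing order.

The path graph P_n has Laplacian eigenvalues λ_k = 2 − 2cos(kπ/n), k = 0, 1, …, n−1. Here n = 5:
k=0: 2 − 2cos(0) = 0.0; k=1: 2 − 2cos(π/5) = 0.382; k=2: 2 − 2cos(2π/5) = 1.382; k=3: 2 − 2cos(3π/5) = 2.618; k=4: 2 − 2cos(4π/5) = 3.618.
Laplacian eigenvalues (increasing order): [0.0, 0.382, 1.382, 2.618, 3.618]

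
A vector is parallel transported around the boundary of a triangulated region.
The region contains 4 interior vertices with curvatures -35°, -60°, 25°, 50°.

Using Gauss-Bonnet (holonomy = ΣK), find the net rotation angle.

Holonomy = total enclosed curvature = (-35°) + (-60°) + 25° + 50° = -20°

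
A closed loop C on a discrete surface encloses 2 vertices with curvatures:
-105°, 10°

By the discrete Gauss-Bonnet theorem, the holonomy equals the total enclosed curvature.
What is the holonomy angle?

Holonomy = total enclosed curvature = (-105°) + 10° = -95°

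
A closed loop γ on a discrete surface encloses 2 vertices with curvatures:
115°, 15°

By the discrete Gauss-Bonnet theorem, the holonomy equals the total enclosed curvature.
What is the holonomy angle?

Holonomy = total enclosed curvature = 115° + 15° = 130°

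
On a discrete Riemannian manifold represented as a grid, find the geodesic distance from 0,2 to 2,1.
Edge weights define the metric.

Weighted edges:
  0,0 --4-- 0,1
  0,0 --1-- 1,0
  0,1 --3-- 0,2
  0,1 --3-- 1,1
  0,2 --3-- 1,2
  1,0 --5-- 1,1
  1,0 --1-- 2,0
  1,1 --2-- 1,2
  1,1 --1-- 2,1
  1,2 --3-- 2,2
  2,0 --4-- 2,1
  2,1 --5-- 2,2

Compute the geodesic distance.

Shortest path: 0,2 → 1,2 → 1,1 → 2,1, total weight = 6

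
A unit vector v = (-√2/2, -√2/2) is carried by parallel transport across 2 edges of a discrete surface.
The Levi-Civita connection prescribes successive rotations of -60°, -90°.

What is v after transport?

Total rotation: (-60°) + (-90°) = -150°. Final vector: (0.2588, 0.9659)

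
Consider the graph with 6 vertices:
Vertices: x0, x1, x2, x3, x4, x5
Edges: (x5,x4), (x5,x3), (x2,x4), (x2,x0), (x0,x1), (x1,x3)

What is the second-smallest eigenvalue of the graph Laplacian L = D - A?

Degrees: deg(x0) = 2, deg(x1) = 2, deg(x2) = 2, deg(x3) = 2, deg(x4) = 2, deg(x5) = 2.
L = D − A with rows/columns ordered (x0, x1, x2, x3, x4, x5):
  [ 2, -1, -1,  0,  0,  0]
  [-1,  2,  0, -1,  0,  0]
  [-1,  0,  2,  0, -1,  0]
  [ 0, -1,  0,  2,  0, -1]
  [ 0,  0, -1,  0,  2, -1]
  [ 0,  0,  0, -1, -1,  2]
Characteristic polynomial: det(λI − L) = λ(λ − 1)²(λ − 3)²(λ − 4).
Roots: λ = 0; (λ − 1) = 0 ⇒ λ = 1 (multiplicity 2); (λ − 3) = 0 ⇒ λ = 3 (multiplicity 2); (λ − 4) = 0 ⇒ λ = 4.
(Check: the roots sum (with multiplicity) to 12, matching trace L = Σdeg = 2·6 = 12.)
Laplacian eigenvalues: [0.0, 1.0, 1.0, 3.0, 3.0, 4.0]. Algebraic connectivity (smallest non-zero eigenvalue) = 1.0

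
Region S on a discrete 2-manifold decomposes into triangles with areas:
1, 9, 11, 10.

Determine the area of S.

1 + 9 + 11 + 10 = 31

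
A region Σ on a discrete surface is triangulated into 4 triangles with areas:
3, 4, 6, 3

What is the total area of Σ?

3 + 4 + 6 + 3 = 16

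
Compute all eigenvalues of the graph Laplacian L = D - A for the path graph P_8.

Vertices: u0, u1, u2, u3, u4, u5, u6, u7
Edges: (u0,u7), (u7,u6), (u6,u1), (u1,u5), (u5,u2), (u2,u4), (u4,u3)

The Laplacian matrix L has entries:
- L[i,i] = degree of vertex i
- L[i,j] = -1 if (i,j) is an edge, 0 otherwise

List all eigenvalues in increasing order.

The path graph P_n has Laplacian eigenvalues λ_k = 2 − 2cos(kπ/n), k = 0, 1, …, n−1. Here n = 8:
k=0: 2 − 2cos(0) = 0.0; k=1: 2 − 2cos(π/8) = 0.1522; k=2: 2 − 2cos(π/4) = 0.5858; k=3: 2 − 2cos(3π/8) = 1.2346; k=4: 2 − 2cos(π/2) = 2.0; k=5: 2 − 2cos(5π/8) = 2.7654; k=6: 2 − 2cos(3π/4) = 3.4142; k=7: 2 − 2cos(7π/8) = 3.8478.
Laplacian eigenvalues (increasing order): [0.0, 0.1522, 0.5858, 1.2346, 2.0, 2.7654, 3.4142, 3.8478]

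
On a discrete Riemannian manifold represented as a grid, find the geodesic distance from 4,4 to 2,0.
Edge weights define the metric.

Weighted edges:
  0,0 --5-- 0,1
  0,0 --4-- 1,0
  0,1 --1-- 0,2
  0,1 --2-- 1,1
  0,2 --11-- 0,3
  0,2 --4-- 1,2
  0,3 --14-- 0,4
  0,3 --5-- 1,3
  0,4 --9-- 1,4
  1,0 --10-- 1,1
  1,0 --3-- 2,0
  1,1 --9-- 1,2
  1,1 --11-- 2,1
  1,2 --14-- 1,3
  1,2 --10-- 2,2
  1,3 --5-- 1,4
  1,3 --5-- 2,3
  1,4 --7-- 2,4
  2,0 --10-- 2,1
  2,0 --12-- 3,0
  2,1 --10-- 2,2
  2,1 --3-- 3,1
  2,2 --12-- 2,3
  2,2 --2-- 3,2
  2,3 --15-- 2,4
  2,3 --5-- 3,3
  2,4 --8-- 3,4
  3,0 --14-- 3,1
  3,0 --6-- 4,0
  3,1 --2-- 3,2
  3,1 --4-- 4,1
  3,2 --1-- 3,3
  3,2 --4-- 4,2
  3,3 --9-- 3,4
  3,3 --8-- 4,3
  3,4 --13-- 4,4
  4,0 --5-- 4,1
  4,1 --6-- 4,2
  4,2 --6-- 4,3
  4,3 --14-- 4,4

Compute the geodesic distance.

Shortest path: 4,4 → 3,4 → 3,3 → 3,2 → 3,1 → 2,1 → 2,0, total weight = 38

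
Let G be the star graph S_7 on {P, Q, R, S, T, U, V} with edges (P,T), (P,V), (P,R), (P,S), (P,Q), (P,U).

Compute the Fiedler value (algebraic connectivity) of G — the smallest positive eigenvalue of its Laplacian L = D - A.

The star S_7 is the complete bipartite graph K_{1,6} (one hub of degree 6, 6 leaves of degree 1). The Laplacian spectrum of K_{p,q} is 0, p (multiplicity q−1), q (multiplicity p−1), p+q. With p = 1, q = 6: 0 once, 1 with multiplicity 5, and 7 once. (Check: trace L = sum of degrees = 12 = 5·1 + 7.)
Laplacian eigenvalues: [0.0, 1.0, 1.0, 1.0, 1.0, 1.0, 7.0]. Algebraic connectivity (smallest non-zero eigenvalue) = 1.0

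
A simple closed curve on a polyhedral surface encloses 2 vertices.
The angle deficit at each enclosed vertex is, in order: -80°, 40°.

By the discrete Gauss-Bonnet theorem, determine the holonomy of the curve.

Holonomy = total enclosed curvature = (-80°) + 40° = -40°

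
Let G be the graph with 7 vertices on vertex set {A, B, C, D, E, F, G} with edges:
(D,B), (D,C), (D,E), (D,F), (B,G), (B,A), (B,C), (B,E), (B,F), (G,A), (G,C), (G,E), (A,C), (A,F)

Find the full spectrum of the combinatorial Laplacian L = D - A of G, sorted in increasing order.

Degrees: deg(A) = 4, deg(B) = 6, deg(C) = 4, deg(D) = 4, deg(E) = 3, deg(F) = 3, deg(G) = 4.
L = D − A with rows/columns ordered (A, B, C, D, E, F, G):
  [ 4, -1, -1,  0,  0, -1, -1]
  [-1,  6, -1, -1, -1, -1, -1]
  [-1, -1,  4, -1,  0,  0, -1]
  [ 0, -1, -1,  4, -1, -1,  0]
  [ 0, -1,  0, -1,  3,  0, -1]
  [-1, -1,  0, -1,  0,  3,  0]
  [-1, -1, -1,  0, -1,  0,  4]
Characteristic polynomial: det(λI − L) = λ(λ² − 8λ + 14)(λ − 3)(λ − 4)(λ − 6)(λ − 7).
Roots: λ = 0; (λ² − 8λ + 14) = 0 ⇒ λ = 4 ± √2 ≈ 2.5858, 5.4142; (λ − 3) = 0 ⇒ λ = 3; (λ − 4) = 0 ⇒ λ = 4; (λ − 6) = 0 ⇒ λ = 6; (λ − 7) = 0 ⇒ λ = 7.
(Check: the roots sum (with multiplicity) to 28, matching trace L = Σdeg = 2·14 = 28.)
Laplacian eigenvalues (increasing order): [0.0, 2.5858, 3.0, 4.0, 5.4142, 6.0, 7.0]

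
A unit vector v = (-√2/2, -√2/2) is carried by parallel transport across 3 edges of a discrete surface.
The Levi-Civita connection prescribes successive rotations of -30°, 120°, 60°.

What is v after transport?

Total rotation: (-30°) + 120° + 60° = 150°. Final vector: (0.9659, 0.2588)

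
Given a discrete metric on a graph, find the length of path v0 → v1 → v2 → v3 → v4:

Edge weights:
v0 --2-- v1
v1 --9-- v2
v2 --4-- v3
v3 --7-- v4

Arc length = 2 + 9 + 4 + 7 = 22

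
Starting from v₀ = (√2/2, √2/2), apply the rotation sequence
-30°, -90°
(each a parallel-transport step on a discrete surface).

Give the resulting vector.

Total rotation: (-30°) + (-90°) = -120°. Final vector: (0.2588, -0.9659)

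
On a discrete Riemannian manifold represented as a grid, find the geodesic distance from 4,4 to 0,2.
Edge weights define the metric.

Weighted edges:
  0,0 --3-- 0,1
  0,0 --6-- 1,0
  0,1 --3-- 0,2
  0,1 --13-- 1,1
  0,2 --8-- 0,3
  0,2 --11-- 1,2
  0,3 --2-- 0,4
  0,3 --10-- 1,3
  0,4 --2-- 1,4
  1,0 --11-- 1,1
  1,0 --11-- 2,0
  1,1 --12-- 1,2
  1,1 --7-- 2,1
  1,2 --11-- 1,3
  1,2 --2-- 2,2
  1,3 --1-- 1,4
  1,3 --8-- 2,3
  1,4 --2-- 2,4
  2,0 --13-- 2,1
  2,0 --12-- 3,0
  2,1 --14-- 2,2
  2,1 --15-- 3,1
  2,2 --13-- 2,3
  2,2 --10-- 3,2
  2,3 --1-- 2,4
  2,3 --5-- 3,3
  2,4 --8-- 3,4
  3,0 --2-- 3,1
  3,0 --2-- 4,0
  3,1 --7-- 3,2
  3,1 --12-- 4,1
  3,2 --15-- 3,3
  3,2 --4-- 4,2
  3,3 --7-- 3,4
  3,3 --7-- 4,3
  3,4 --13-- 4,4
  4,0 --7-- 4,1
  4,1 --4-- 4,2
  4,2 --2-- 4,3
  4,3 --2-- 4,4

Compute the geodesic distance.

Shortest path: 4,4 → 4,3 → 3,3 → 2,3 → 2,4 → 1,4 → 0,4 → 0,3 → 0,2, total weight = 29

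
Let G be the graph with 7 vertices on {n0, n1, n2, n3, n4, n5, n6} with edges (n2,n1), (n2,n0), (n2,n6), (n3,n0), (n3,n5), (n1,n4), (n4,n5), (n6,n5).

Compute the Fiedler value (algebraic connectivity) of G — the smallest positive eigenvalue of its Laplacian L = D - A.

Degrees: deg(n0) = 2, deg(n1) = 2, deg(n2) = 3, deg(n3) = 2, deg(n4) = 2, deg(n5) = 3, deg(n6) = 2.
L = D − A with rows/columns ordered (n0, n1, n2, n3, n4, n5, n6):
  [ 2,  0, -1, -1,  0,  0,  0]
  [ 0,  2, -1,  0, -1,  0,  0]
  [-1, -1,  3,  0,  0,  0, -1]
  [-1,  0,  0,  2,  0, -1,  0]
  [ 0, -1,  0,  0,  2, -1,  0]
  [ 0,  0,  0, -1, -1,  3, -1]
  [ 0,  0, -1,  0,  0, -1,  2]
Characteristic polynomial: det(λI − L) = λ(λ − 1)(λ² − 6λ + 7)²(λ − 3).
Roots: λ = 0; (λ − 1) = 0 ⇒ λ = 1; (λ² − 6λ + 7) = 0 ⇒ λ = 3 ± √2 ≈ 1.5858, 4.4142 (multiplicity 2); (λ − 3) = 0 ⇒ λ = 3.
(Check: the roots sum (with multiplicity) to 16, matching trace L = Σdeg = 2·8 = 16.)
Laplacian eigenvalues: [0.0, 1.0, 1.5858, 1.5858, 3.0, 4.4142, 4.4142]. Algebraic connectivity (smallest non-zero eigenvalue) = 1.0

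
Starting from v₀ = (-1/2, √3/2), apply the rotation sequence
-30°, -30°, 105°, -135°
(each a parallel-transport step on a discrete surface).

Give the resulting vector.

Total rotation: (-30°) + (-30°) + 105° + (-135°) = -90°. Final vector: (0.8660, 0.5000)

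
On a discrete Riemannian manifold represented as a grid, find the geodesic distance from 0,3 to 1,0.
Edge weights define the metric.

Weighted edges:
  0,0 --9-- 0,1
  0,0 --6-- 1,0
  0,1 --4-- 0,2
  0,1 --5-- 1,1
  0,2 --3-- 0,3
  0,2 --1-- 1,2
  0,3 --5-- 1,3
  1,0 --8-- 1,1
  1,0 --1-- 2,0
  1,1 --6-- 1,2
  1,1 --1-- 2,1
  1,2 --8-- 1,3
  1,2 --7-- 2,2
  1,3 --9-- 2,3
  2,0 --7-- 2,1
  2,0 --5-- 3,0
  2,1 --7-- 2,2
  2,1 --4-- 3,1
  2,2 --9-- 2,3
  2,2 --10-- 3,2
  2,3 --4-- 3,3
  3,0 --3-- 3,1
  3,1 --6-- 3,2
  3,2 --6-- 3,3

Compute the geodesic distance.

Shortest path: 0,3 → 0,2 → 1,2 → 1,1 → 1,0, total weight = 18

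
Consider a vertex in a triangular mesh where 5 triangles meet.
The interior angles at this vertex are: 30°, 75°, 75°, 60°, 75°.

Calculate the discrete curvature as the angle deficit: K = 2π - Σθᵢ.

Sum of angles = 315°. K = 360° - 315° = 45°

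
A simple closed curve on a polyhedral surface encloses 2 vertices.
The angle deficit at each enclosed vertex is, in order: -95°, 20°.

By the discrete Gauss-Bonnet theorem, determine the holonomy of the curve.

Holonomy = total enclosed curvature = (-95°) + 20° = -75°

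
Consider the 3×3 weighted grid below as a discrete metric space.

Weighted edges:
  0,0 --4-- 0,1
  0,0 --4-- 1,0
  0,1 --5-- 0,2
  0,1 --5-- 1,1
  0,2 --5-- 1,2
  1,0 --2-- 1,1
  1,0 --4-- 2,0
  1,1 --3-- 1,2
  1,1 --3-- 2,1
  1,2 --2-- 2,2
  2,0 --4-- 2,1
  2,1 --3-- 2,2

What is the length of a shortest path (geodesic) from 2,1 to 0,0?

Shortest path: 2,1 → 1,1 → 1,0 → 0,0, total weight = 9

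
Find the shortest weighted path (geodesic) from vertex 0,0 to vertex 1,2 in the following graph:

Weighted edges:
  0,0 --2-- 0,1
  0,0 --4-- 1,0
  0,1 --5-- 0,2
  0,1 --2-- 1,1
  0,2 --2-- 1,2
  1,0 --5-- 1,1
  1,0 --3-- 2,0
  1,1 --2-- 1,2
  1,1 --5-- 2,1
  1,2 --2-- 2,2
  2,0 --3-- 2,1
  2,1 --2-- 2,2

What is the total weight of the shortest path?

Shortest path: 0,0 → 0,1 → 1,1 → 1,2, total weight = 6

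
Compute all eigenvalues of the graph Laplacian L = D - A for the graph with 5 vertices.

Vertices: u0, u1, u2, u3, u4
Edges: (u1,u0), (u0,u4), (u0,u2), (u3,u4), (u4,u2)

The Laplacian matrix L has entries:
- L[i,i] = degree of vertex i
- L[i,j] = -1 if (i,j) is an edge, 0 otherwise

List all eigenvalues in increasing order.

Degrees: deg(u0) = 3, deg(u1) = 1, deg(u2) = 2, deg(u3) = 1, deg(u4) = 3.
L = D − A with rows/columns ordered (u0, u1, u2, u3, u4):
  [ 3, -1, -1,  0, -1]
  [-1,  1,  0,  0,  0]
  [-1,  0,  2,  0, -1]
  [ 0,  0,  0,  1, -1]
  [-1,  0, -1, -1,  3]
Characteristic polynomial: det(λI − L) = λ(λ² − 5λ + 3)(λ² − 5λ + 5).
Roots: λ = 0; (λ² − 5λ + 3) = 0 ⇒ λ = (5 ± √13)/2 ≈ 0.6972, 4.3028; (λ² − 5λ + 5) = 0 ⇒ λ = (5 ± √5)/2 ≈ 1.382, 3.618.
(Check: the roots sum (with multiplicity) to 10, matching trace L = Σdeg = 2·5 = 10.)
Laplacian eigenvalues (increasing order): [0.0, 0.6972, 1.382, 3.618, 4.3028]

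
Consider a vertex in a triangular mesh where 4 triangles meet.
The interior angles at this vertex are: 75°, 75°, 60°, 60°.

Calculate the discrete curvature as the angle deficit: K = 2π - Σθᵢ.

Sum of angles = 270°. K = 360° - 270° = 90° = π/2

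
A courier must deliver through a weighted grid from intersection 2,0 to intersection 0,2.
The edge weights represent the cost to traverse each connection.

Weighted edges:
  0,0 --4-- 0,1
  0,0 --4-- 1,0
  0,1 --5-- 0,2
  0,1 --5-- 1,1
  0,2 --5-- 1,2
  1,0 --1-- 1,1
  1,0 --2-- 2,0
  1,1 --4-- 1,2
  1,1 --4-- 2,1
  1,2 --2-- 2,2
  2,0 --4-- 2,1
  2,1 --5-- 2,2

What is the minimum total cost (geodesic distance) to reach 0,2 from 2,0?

Shortest path: 2,0 → 1,0 → 1,1 → 1,2 → 0,2, total weight = 12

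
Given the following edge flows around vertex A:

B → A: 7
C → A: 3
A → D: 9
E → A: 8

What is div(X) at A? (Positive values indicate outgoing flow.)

Divergence = sum of outgoing flows = (-7) + (-3) + 9 + (-8) = -9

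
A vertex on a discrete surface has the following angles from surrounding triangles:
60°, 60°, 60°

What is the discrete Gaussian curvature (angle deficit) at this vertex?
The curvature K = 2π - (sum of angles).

Sum of angles = 180°. K = 360° - 180° = 180°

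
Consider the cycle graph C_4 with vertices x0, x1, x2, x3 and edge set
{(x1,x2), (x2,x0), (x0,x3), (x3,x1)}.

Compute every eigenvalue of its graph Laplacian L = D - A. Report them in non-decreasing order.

The cycle graph C_n has Laplacian eigenvalues λ_k = 2 − 2cos(2πk/n), k = 0, 1, …, n−1. Here n = 4:
k=0: 2 − 2cos(0) = 0.0; k=1: 2 − 2cos(π/2) = 2.0; k=2: 2 − 2cos(π) = 4.0; k=3: 2 − 2cos(3π/2) = 2.0.
Laplacian eigenvalues (increasing order): [0.0, 2.0, 2.0, 4.0]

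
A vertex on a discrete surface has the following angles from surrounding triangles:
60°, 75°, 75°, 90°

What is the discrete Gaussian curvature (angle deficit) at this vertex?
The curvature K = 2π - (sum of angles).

Sum of angles = 300°. K = 360° - 300° = 60°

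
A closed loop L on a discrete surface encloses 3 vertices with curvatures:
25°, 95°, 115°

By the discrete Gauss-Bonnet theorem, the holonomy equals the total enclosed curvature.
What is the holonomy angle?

Holonomy = total enclosed curvature = 25° + 95° + 115° = 235°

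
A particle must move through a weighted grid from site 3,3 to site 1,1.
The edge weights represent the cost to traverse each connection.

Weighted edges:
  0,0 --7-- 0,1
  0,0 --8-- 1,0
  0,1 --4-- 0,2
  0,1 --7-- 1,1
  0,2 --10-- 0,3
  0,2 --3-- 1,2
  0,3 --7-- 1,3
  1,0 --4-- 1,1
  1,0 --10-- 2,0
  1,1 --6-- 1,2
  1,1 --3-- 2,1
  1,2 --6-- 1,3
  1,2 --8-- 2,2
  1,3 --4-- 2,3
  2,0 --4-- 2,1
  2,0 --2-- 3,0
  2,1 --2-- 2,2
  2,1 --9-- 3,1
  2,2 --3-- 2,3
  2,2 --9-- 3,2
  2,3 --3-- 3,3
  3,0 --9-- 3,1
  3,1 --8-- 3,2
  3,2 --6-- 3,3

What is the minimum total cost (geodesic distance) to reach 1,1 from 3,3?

Shortest path: 3,3 → 2,3 → 2,2 → 2,1 → 1,1, total weight = 11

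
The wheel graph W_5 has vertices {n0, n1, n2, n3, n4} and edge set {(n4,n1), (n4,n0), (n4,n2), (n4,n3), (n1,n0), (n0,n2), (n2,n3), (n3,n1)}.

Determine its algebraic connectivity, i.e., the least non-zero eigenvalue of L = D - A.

The wheel W_5 is the join K_1 ∨ C_4 (a hub joined to every vertex of a cycle of length 4). For a join G ∨ H (G on p vertices, H on q vertices) the Laplacian spectrum is 0, p+q, the eigenvalues of L(G) other than one 0 each shifted by +q, and the eigenvalues of L(H) other than one 0 each shifted by +p. With G = K_1 (p = 1, nothing left after dropping its 0) and H = C_4 (q = 4, eigenvalues 2 − 2cos(2πk/4), k = 0, …, 3; drop k = 0), the spectrum of W_5 is 0, 5, and 1 + (2 − 2cos(2πk/4)) = 3 − 2cos(2πk/4) for k = 1, …, 3:
k=1: 3 − 2cos(π/2) = 3.0; k=2: 3 − 2cos(π) = 5.0; k=3: 3 − 2cos(3π/2) = 3.0.
Laplacian eigenvalues: [0.0, 3.0, 3.0, 5.0, 5.0]. Algebraic connectivity (smallest non-zero eigenvalue) = 3.0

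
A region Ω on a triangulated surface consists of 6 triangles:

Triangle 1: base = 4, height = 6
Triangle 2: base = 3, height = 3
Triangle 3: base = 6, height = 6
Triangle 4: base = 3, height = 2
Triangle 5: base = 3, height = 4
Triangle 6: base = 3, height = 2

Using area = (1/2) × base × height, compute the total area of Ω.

(1/2)×4×6 + (1/2)×3×3 + (1/2)×6×6 + (1/2)×3×2 + (1/2)×3×4 + (1/2)×3×2 = 46.5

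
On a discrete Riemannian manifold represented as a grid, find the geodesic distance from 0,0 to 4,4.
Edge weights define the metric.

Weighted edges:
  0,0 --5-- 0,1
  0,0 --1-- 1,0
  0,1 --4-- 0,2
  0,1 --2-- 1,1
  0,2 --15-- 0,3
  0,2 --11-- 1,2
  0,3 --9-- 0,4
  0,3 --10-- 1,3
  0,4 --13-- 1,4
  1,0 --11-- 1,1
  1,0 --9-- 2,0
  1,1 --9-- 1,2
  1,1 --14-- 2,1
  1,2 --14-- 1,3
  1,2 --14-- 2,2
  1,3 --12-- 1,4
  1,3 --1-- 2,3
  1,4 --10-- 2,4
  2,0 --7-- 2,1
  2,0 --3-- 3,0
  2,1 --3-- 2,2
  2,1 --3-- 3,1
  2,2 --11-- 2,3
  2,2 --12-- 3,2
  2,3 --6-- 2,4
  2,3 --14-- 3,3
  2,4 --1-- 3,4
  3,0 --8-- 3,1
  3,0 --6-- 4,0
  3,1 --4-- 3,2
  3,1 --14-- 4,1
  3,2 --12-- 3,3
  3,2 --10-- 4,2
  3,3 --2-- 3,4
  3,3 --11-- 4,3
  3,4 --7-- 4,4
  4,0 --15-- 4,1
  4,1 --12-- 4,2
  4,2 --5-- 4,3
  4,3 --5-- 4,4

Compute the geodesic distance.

Shortest path: 0,0 → 1,0 → 2,0 → 2,1 → 3,1 → 3,2 → 4,2 → 4,3 → 4,4, total weight = 44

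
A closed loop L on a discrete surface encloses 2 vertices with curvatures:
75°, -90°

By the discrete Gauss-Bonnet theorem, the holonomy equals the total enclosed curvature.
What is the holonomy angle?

Holonomy = total enclosed curvature = 75° + (-90°) = -15°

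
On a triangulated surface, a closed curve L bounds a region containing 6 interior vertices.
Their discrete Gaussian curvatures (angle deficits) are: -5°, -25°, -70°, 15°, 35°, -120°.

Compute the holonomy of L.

Holonomy = total enclosed curvature = (-5°) + (-25°) + (-70°) + 15° + 35° + (-120°) = -170°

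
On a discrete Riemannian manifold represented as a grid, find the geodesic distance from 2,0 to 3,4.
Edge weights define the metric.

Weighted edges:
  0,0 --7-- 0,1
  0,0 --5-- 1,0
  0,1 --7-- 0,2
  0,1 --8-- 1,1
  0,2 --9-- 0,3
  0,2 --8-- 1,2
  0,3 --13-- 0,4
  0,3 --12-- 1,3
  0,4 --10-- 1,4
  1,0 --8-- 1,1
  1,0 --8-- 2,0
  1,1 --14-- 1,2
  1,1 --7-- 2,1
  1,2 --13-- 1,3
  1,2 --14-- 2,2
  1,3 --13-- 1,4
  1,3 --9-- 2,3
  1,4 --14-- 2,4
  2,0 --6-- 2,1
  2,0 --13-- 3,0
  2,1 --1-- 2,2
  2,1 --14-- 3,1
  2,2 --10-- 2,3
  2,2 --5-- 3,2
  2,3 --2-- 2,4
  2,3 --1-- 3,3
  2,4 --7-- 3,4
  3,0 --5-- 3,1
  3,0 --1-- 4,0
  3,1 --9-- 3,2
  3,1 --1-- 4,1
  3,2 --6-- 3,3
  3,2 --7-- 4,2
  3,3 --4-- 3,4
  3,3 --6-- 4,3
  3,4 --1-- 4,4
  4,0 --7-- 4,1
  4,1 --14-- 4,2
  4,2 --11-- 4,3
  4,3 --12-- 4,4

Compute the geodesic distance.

Shortest path: 2,0 → 2,1 → 2,2 → 3,2 → 3,3 → 3,4, total weight = 22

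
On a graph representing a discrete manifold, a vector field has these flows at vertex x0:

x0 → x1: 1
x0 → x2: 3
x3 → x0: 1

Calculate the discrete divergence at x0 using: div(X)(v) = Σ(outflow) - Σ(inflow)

Divergence = sum of outgoing flows = 1 + 3 + (-1) = 3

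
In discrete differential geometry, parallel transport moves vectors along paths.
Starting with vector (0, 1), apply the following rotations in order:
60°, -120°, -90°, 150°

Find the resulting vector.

Total rotation: 60° + (-120°) + (-90°) + 150° = 0°. Final vector: (0, 1)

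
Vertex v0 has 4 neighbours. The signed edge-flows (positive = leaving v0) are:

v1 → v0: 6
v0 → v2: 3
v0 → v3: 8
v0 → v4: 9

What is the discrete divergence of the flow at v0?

Divergence = sum of outgoing flows = (-6) + 3 + 8 + 9 = 14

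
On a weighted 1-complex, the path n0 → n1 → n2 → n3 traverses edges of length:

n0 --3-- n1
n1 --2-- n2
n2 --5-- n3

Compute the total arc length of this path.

Arc length = 3 + 2 + 5 = 10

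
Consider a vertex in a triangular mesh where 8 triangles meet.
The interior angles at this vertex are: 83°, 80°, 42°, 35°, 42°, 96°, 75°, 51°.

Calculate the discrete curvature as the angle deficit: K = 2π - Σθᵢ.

Sum of angles = 504°. K = 360° - 504° = -144° = -4π/5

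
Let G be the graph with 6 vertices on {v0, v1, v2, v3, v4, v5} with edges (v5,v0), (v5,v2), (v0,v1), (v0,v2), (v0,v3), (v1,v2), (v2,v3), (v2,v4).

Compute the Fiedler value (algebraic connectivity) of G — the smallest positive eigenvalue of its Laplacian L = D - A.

Degrees: deg(v0) = 4, deg(v1) = 2, deg(v2) = 5, deg(v3) = 2, deg(v4) = 1, deg(v5) = 2.
L = D − A with rows/columns ordered (v0, v1, v2, v3, v4, v5):
  [ 4, -1, -1, -1,  0, -1]
  [-1,  2, -1,  0,  0,  0]
  [-1, -1,  5, -1, -1, -1]
  [-1,  0, -1,  2,  0,  0]
  [ 0,  0, -1,  0,  1,  0]
  [-1,  0, -1,  0,  0,  2]
Characteristic polynomial: det(λI − L) = λ(λ − 1)(λ − 2)²(λ − 5)(λ − 6).
Roots: λ = 0; (λ − 1) = 0 ⇒ λ = 1; (λ − 2) = 0 ⇒ λ = 2 (multiplicity 2); (λ − 5) = 0 ⇒ λ = 5; (λ − 6) = 0 ⇒ λ = 6.
(Check: the roots sum (with multiplicity) to 16, matching trace L = Σdeg = 2·8 = 16.)
Laplacian eigenvalues: [0.0, 1.0, 2.0, 2.0, 5.0, 6.0]. Algebraic connectivity (smallest non-zero eigenvalue) = 1.0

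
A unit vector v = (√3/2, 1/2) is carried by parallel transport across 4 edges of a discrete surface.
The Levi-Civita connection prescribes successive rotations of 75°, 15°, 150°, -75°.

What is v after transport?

Total rotation: 75° + 15° + 150° + (-75°) = 165°. Final vector: (-0.9659, -0.2588)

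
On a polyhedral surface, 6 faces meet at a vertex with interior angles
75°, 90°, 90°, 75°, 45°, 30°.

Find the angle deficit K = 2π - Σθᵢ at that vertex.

Sum of angles = 405°. K = 360° - 405° = -45°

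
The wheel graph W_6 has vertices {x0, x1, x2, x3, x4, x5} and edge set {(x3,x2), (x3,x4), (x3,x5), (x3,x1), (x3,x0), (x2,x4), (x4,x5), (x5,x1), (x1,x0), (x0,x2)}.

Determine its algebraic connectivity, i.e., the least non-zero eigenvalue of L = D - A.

The wheel W_6 is the join K_1 ∨ C_5 (a hub joined to every vertex of a cycle of length 5). For a join G ∨ H (G on p vertices, H on q vertices) the Laplacian spectrum is 0, p+q, the eigenvalues of L(G) other than one 0 each shifted by +q, and the eigenvalues of L(H) other than one 0 each shifted by +p. With G = K_1 (p = 1, nothing left after dropping its 0) and H = C_5 (q = 5, eigenvalues 2 − 2cos(2πk/5), k = 0, …, 4; drop k = 0), the spectrum of W_6 is 0, 6, and 1 + (2 − 2cos(2πk/5)) = 3 − 2cos(2πk/5) for k = 1, …, 4:
k=1: 3 − 2cos(2π/5) = 2.382; k=2: 3 − 2cos(4π/5) = 4.618; k=3: 3 − 2cos(6π/5) = 4.618; k=4: 3 − 2cos(8π/5) = 2.382.
Laplacian eigenvalues: [0.0, 2.382, 2.382, 4.618, 4.618, 6.0]. Algebraic connectivity (smallest non-zero eigenvalue) = 2.382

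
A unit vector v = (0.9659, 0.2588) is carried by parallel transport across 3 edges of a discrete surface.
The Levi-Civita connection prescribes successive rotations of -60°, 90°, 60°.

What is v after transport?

Total rotation: (-60°) + 90° + 60° = 90°. Final vector: (-0.2588, 0.9659)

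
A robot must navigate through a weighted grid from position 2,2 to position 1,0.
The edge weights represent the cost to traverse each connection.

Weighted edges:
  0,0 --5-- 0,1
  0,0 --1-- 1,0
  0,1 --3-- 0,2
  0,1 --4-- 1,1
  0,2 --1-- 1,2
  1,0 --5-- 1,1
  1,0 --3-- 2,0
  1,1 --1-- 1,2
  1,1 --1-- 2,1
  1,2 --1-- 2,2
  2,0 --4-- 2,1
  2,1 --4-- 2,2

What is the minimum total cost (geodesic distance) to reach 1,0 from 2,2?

Shortest path: 2,2 → 1,2 → 1,1 → 1,0, total weight = 7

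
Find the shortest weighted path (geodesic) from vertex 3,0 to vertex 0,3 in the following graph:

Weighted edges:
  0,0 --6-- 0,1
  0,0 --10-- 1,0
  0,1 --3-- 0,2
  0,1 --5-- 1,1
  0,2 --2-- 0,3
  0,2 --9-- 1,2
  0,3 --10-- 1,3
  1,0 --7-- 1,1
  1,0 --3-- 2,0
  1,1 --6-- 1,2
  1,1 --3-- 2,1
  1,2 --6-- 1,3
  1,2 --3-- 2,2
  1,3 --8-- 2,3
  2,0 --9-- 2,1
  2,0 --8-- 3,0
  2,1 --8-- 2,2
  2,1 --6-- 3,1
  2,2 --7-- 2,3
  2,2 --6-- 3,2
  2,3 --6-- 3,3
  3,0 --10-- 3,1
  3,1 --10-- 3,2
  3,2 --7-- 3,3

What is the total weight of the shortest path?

Shortest path: 3,0 → 2,0 → 1,0 → 1,1 → 0,1 → 0,2 → 0,3, total weight = 28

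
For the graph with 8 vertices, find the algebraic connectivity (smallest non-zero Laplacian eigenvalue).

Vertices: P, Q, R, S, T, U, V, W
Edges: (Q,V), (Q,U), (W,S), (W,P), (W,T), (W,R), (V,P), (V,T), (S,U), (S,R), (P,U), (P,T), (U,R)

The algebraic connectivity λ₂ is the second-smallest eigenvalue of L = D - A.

Degrees: deg(P) = 4, deg(Q) = 2, deg(R) = 3, deg(S) = 3, deg(T) = 3, deg(U) = 4, deg(V) = 3, deg(W) = 4.
L = D − A with rows/columns ordered (P, Q, R, S, T, U, V, W):
  [ 4,  0,  0,  0, -1, -1, -1, -1]
  [ 0,  2,  0,  0,  0, -1, -1,  0]
  [ 0,  0,  3, -1,  0, -1,  0, -1]
  [ 0,  0, -1,  3,  0, -1,  0, -1]
  [-1,  0,  0,  0,  3,  0, -1, -1]
  [-1, -1, -1, -1,  0,  4,  0,  0]
  [-1, -1,  0,  0, -1,  0,  3,  0]
  [-1,  0, -1, -1, -1,  0,  0,  4]
Characteristic polynomial: det(λI − L) = λ(λ² − 6λ + 6)(λ² − 8λ + 11)(λ − 4)³.
Roots: λ = 0; (λ² − 6λ + 6) = 0 ⇒ λ = 3 ± √3 ≈ 1.2679, 4.7321; (λ² − 8λ + 11) = 0 ⇒ λ = 4 ± √5 ≈ 1.7639, 6.2361; (λ − 4) = 0 ⇒ λ = 4 (multiplicity 3).
(Check: the roots sum (with multiplicity) to 26, matching trace L = Σdeg = 2·13 = 26.)
Laplacian eigenvalues: [0.0, 1.2679, 1.7639, 4.0, 4.0, 4.0, 4.7321, 6.2361]. Algebraic connectivity (smallest non-zero eigenvalue) = 1.2679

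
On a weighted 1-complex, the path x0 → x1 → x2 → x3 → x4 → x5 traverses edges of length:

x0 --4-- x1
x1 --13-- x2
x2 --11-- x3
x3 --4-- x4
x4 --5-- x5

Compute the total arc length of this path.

Arc length = 4 + 13 + 11 + 4 + 5 = 37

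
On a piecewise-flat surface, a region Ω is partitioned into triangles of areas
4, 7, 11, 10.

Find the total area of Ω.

4 + 7 + 11 + 10 = 32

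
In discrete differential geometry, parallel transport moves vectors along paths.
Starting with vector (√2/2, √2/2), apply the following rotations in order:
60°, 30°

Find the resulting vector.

Total rotation: 60° + 30° = 90°. Final vector: (-0.7071, 0.7071)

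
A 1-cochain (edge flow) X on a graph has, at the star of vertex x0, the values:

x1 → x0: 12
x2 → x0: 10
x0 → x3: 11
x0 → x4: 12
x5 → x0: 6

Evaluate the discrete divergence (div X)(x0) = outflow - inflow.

Divergence = sum of outgoing flows = (-12) + (-10) + 11 + 12 + (-6) = -5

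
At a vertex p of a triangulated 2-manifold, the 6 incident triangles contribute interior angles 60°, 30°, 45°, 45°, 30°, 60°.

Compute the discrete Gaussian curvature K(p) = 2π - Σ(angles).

Sum of angles = 270°. K = 360° - 270° = 90° = π/2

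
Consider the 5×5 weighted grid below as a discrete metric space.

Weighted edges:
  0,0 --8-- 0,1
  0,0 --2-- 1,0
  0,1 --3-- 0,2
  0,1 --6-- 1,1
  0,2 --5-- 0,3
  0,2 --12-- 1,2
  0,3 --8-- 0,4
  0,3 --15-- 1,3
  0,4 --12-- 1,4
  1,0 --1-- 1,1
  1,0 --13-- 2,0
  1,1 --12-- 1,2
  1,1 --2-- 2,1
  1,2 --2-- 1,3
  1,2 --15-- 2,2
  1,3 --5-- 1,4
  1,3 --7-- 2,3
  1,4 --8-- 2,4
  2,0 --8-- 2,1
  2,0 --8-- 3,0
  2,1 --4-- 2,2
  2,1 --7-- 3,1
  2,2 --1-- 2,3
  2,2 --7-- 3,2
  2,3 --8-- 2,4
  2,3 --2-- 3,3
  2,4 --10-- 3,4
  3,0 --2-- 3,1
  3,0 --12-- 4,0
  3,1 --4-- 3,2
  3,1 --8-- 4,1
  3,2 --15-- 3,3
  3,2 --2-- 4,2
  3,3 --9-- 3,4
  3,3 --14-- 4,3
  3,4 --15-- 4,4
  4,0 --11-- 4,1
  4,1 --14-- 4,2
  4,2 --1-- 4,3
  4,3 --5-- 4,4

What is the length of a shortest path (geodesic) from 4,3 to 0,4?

Shortest path: 4,3 → 4,2 → 3,2 → 2,2 → 2,3 → 1,3 → 1,4 → 0,4, total weight = 35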